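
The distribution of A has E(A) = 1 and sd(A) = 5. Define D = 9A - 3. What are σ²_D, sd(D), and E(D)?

D = 9A - 3 is linear with a = 9, b = -3.
σ²_A = 5² = 25.
σ²_D = a²·σ²_A = 9²·25 = 2025 (the additive constant -3 does not affect variance).
sd(D) = |a|·sd(A) = |9|·5 = 45.
E(D) = a·E(A) + b = 9·1 + (-3) = 6.

σ²_D = 2025, sd(D) = 45, E(D) = 6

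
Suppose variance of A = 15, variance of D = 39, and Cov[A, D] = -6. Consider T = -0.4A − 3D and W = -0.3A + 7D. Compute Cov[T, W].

By bilinearity, Cov[T, W] = ac·variance of A + bd·variance of D + (ad+bc)·Cov[A, D], with a=-0.4, b=-3, c=-0.3, d=7.
ac·variance of A = (-0.4)·(-0.3)·15 = 1.8
bd·variance of D = (-3)·7·39 = -819
(ad+bc)·Cov[A, D] = (-1.9)·(-6) = 11.4
Cov[T, W] = 1.8 + (-819) + 11.4 = -805.8.

Cov[T, W] = -805.8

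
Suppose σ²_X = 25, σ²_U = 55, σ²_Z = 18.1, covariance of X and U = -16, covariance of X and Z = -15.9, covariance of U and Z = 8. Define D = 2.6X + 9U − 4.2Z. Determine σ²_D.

σ²_D = 3936.94

σ²_D = a²·σ²_X + b²·σ²_U + c²·σ²_Z + 2ab·covariance of X and U + 2ac·covariance of X and Z + 2bc·covariance of U and Z, with a = 2.6, b = 9, c = -4.2.
= 169 + 4455 + 319.284 + (-748.8) + 347.256 + (-604.8)
= 3936.94.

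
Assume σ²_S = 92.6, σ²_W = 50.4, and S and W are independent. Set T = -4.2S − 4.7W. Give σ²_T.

σ²_T = 2746.8

σ²_T = a²·σ²_S + b²·σ²_W + 2ab·Cov(S, W) with a = -4.2, b = -4.7.
Independence gives Cov(S, W) = 0.
= (-4.2)²·92.6 + (-4.7)²·50.4 + 2·(-4.2)·(-4.7)·0
= 1633.464 + 1113.336 + 0 = 2746.8.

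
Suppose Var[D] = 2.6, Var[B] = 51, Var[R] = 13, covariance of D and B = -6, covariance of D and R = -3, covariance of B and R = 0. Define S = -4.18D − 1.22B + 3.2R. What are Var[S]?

Var[S] = a²·Var[D] + b²·Var[B] + c²·Var[R] + 2ab·covariance of D and B + 2ac·covariance of D and R + 2bc·covariance of B and R, with a = -4.18, b = -1.22, c = 3.2.
= 45.42824 + 75.9084 + 133.12 + (-61.1952) + 80.256 + 0
= 273.51744.

Var[S] = 273.51744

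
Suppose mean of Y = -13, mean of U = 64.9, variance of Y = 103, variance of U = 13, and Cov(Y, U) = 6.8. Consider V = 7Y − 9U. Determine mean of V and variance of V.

mean of V = 7·mean of Y + (-9)·mean of U = 7·(-13) + (-9)·64.9 = -675.1.
variance of V = a²·variance of Y + b²·variance of U + 2ab·Cov(Y, U) with a = 7, b = -9.
= 7²·103 + (-9)²·13 + 2·7·(-9)·6.8
= 5047 + 1053 + (-856.8) = 5243.2.

mean of V = -675.1, variance of V = 5243.2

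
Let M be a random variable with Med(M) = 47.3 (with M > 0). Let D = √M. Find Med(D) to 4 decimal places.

Med(D) = 6.8775

√M is monotone on this domain, so Med(D) = √(47.3) ≈ 6.8775.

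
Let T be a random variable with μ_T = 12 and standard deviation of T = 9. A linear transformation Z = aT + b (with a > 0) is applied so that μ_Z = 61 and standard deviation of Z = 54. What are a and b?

standard deviation of Z = a·standard deviation of T (a > 0), so a = 54/9 = 6.
μ_Z = a·μ_T + b, so b = 61 − 6·12 = -11.

a = 6, b = -11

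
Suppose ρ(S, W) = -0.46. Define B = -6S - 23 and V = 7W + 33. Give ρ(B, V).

ρ(B, V) = 0.46

Linear rescalings preserve |correlation|; the slopes -6 and 7 have opposite signs, so the correlation flips sign: ρ(B, V) = −ρ(S, W) = 0.46.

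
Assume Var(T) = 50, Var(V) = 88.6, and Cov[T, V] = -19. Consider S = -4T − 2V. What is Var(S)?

Var(S) = a²·Var(T) + b²·Var(V) + 2ab·Cov[T, V] with a = -4, b = -2.
= (-4)²·50 + (-2)²·88.6 + 2·(-4)·(-2)·(-19)
= 800 + 354.4 + (-304) = 850.4.

Var(S) = 850.4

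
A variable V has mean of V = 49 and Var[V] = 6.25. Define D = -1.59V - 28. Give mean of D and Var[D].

D = -1.59V - 28 is linear with a = -1.59, b = -28.
mean of D = a·mean of V + b = (-1.59)·49 + (-28) = -105.91.
Var[D] = a²·Var[V] = (-1.59)²·6.25 = 15.800625 (the additive constant -28 does not affect variance).

mean of D = -105.91, Var[D] = 15.800625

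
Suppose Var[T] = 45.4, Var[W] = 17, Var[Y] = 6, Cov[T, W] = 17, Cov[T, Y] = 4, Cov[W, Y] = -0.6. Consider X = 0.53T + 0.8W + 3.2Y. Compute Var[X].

Var[X] = 109.98486

Var[X] = a²·Var[T] + b²·Var[W] + c²·Var[Y] + 2ab·Cov[T, W] + 2ac·Cov[T, Y] + 2bc·Cov[W, Y], with a = 0.53, b = 0.8, c = 3.2.
= 12.75286 + 10.88 + 61.44 + 14.416 + 13.568 + (-3.072)
= 109.98486.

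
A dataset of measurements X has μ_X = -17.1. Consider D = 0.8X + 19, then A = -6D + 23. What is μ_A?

μ_A = -8.92

μ_D = 0.8·(-17.1) + 19 = 5.32.
μ_A = (-6)·5.32 + 23 = -8.92.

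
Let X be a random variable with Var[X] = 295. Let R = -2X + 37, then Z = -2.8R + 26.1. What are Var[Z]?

Var[R] = (-2)²·295 = 1180.
Var[Z] = (-2.8)²·1180 = 9251.2.

Var[Z] = 9251.2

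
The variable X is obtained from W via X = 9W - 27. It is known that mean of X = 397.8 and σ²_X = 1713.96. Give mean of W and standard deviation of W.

From X = 9W - 27: mean of X = a·mean of W + b, so mean of W = (mean of X − b)/a = (397.8 − (-27))/9 = 47.2.
standard deviation of X = √1713.96 = 41.4.
standard deviation of X = |a|·standard deviation of W, so standard deviation of W = 41.4/|9| = 4.6.

mean of W = 47.2, standard deviation of W = 4.6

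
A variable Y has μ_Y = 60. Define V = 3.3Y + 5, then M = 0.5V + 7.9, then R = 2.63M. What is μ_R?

μ_V = 3.3·60 + 5 = 203.
μ_M = 0.5·203 + 7.9 = 109.4.
μ_R = 2.63·109.4 = 287.722.

μ_R = 287.722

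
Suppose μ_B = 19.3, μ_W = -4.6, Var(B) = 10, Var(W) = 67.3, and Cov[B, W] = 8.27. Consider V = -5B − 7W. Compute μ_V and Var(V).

μ_V = -64.3, Var(V) = 4126.6

μ_V = (-5)·μ_B + (-7)·μ_W = (-5)·19.3 + (-7)·(-4.6) = -64.3.
Var(V) = a²·Var(B) + b²·Var(W) + 2ab·Cov[B, W] with a = -5, b = -7.
= (-5)²·10 + (-7)²·67.3 + 2·(-5)·(-7)·8.27
= 250 + 3297.7 + 578.9 = 4126.6.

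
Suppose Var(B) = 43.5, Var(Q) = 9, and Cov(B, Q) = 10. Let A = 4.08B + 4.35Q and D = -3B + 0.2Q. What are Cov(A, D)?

Cov(A, D) = -646.95

By bilinearity, Cov(A, D) = ac·Var(B) + bd·Var(Q) + (ad+bc)·Cov(B, Q), with a=4.08, b=4.35, c=-3, d=0.2.
ac·Var(B) = 4.08·(-3)·43.5 = -532.44
bd·Var(Q) = 4.35·0.2·9 = 7.83
(ad+bc)·Cov(B, Q) = (-12.234)·10 = -122.34
Cov(A, D) = -532.44 + 7.83 + (-122.34) = -646.95.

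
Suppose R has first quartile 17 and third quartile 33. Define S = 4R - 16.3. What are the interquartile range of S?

IQR of R = Q3 − Q1 = 33 − 17 = 16.
Under S = aR + b, IQR(S) = |a|·IQR(R) = |4|·16 = 64 (shifts cancel; spread scales by |a|).

IQR(S) = 64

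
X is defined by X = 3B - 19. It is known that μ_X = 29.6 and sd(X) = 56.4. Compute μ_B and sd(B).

From X = 3B - 19: μ_X = a·μ_B + b, so μ_B = (μ_X − b)/a = (29.6 − (-19))/3 = 16.2.
sd(X) = |a|·sd(B), so sd(B) = 56.4/|3| = 18.8.

μ_B = 16.2, sd(B) = 18.8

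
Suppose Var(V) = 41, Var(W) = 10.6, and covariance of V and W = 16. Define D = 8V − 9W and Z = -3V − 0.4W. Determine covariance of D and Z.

By bilinearity, covariance of D and Z = ac·Var(V) + bd·Var(W) + (ad+bc)·covariance of V and W, with a=8, b=-9, c=-3, d=-0.4.
ac·Var(V) = 8·(-3)·41 = -984
bd·Var(W) = (-9)·(-0.4)·10.6 = 38.16
(ad+bc)·covariance of V and W = (23.8)·16 = 380.8
covariance of D and Z = -984 + 38.16 + 380.8 = -565.04.

covariance of D and Z = -565.04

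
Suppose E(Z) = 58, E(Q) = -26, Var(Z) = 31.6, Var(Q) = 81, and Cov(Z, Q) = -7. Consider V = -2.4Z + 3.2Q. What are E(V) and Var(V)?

E(V) = -222.4, Var(V) = 1118.976

E(V) = (-2.4)·E(Z) + 3.2·E(Q) = (-2.4)·58 + 3.2·(-26) = -222.4.
Var(V) = a²·Var(Z) + b²·Var(Q) + 2ab·Cov(Z, Q) with a = -2.4, b = 3.2.
= (-2.4)²·31.6 + 3.2²·81 + 2·(-2.4)·3.2·(-7)
= 182.016 + 829.44 + 107.52 = 1118.976.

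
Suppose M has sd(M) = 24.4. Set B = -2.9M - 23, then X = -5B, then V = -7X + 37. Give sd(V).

sd(B) = |-2.9|·24.4 = 70.76.
sd(X) = |-5|·70.76 = 353.8.
sd(V) = |-7|·353.8 = 2476.6.

sd(V) = 2476.6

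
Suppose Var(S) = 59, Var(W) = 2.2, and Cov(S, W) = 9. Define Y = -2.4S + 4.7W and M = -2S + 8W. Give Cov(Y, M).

By bilinearity, Cov(Y, M) = ac·Var(S) + bd·Var(W) + (ad+bc)·Cov(S, W), with a=-2.4, b=4.7, c=-2, d=8.
ac·Var(S) = (-2.4)·(-2)·59 = 283.2
bd·Var(W) = 4.7·8·2.2 = 82.72
(ad+bc)·Cov(S, W) = (-28.6)·9 = -257.4
Cov(Y, M) = 283.2 + 82.72 + (-257.4) = 108.52.

Cov(Y, M) = 108.52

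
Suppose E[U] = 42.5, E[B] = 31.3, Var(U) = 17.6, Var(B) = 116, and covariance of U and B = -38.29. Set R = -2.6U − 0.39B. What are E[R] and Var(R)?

E[R] = -122.707, Var(R) = 58.96748

E[R] = (-2.6)·E[U] + (-0.39)·E[B] = (-2.6)·42.5 + (-0.39)·31.3 = -122.707.
Var(R) = a²·Var(U) + b²·Var(B) + 2ab·covariance of U and B with a = -2.6, b = -0.39.
= (-2.6)²·17.6 + (-0.39)²·116 + 2·(-2.6)·(-0.39)·(-38.29)
= 118.976 + 17.6436 + (-77.65212) = 58.96748.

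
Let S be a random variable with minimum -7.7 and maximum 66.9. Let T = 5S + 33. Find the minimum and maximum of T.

min(T) = -5.5, max(T) = 367.5

a = 5 > 0, so min(T) = a·min(S)+b = 5·(-7.7) + 33 = -5.5 and max(T) = 5·66.9 + 33 = 367.5.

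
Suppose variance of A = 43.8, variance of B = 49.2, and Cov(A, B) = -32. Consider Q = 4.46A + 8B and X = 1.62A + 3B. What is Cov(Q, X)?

Cov(Q, X) = 654.38376

By bilinearity, Cov(Q, X) = ac·variance of A + bd·variance of B + (ad+bc)·Cov(A, B), with a=4.46, b=8, c=1.62, d=3.
ac·variance of A = 4.46·1.62·43.8 = 316.46376
bd·variance of B = 8·3·49.2 = 1180.8
(ad+bc)·Cov(A, B) = (26.34)·(-32) = -842.88
Cov(Q, X) = 316.46376 + 1180.8 + (-842.88) = 654.38376.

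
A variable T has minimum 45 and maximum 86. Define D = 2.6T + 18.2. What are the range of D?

Range of T = 86 − 45 = 41.
Range(D) = |a|·Range(T) = |2.6|·41 = 106.6.

Range(D) = 106.6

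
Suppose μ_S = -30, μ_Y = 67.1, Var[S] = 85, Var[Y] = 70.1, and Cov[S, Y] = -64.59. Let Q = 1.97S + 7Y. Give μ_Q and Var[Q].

μ_Q = 410.6, Var[Q] = 1983.3843

μ_Q = 1.97·μ_S + 7·μ_Y = 1.97·(-30) + 7·67.1 = 410.6.
Var[Q] = a²·Var[S] + b²·Var[Y] + 2ab·Cov[S, Y] with a = 1.97, b = 7.
= 1.97²·85 + 7²·70.1 + 2·1.97·7·(-64.59)
= 329.8765 + 3434.9 + (-1781.3922) = 1983.3843.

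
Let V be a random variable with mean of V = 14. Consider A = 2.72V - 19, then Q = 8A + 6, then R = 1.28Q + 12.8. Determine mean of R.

mean of R = 215.8592

mean of A = 2.72·14 + (-19) = 19.08.
mean of Q = 8·19.08 + 6 = 158.64.
mean of R = 1.28·158.64 + 12.8 = 215.8592.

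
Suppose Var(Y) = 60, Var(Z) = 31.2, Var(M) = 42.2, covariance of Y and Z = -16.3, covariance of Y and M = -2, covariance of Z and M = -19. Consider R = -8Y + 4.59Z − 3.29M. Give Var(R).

Var(R) = a²·Var(Y) + b²·Var(Z) + c²·Var(M) + 2ab·covariance of Y and Z + 2ac·covariance of Y and M + 2bc·covariance of Z and M, with a = -8, b = 4.59, c = -3.29.
= 3840 + 657.32472 + 456.77702 + 1197.072 + (-105.28) + 573.8418
= 6619.73554.

Var(R) = 6619.73554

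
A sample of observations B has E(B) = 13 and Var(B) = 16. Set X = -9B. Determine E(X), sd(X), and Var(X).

E(X) = -117, sd(X) = 36, Var(X) = 1296

X = -9B is linear with a = -9, b = 0.
E(X) = a·E(B) + b = (-9)·13 = -117.
sd(B) = √16 = 4.
sd(X) = |a|·sd(B) = |-9|·4 = 36.
Var(X) = a²·Var(B) = (-9)²·16 = 1296.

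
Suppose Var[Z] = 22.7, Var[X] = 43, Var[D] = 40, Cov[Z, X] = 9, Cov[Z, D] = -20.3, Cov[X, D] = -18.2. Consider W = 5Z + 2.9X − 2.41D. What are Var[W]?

Var[W] = 2166.0836

Var[W] = a²·Var[Z] + b²·Var[X] + c²·Var[D] + 2ab·Cov[Z, X] + 2ac·Cov[Z, D] + 2bc·Cov[X, D], with a = 5, b = 2.9, c = -2.41.
= 567.5 + 361.63 + 232.324 + 261 + 489.23 + 254.3996
= 2166.0836.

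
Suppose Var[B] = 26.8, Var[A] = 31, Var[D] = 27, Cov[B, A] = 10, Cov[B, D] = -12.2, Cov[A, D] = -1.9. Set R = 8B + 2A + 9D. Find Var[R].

Var[R] = 2521

Var[R] = a²·Var[B] + b²·Var[A] + c²·Var[D] + 2ab·Cov[B, A] + 2ac·Cov[B, D] + 2bc·Cov[A, D], with a = 8, b = 2, c = 9.
= 1715.2 + 124 + 2187 + 320 + (-1756.8) + (-68.4)
= 2521.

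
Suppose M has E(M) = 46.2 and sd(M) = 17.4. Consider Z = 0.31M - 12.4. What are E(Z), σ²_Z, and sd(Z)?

E(Z) = 1.922, σ²_Z = 29.095236, sd(Z) = 5.394

Z = 0.31M - 12.4 is linear with a = 0.31, b = -12.4.
E(Z) = a·E(M) + b = 0.31·46.2 + (-12.4) = 1.922.
σ²_M = 17.4² = 302.76.
σ²_Z = a²·σ²_M = 0.31²·302.76 = 29.095236 (the additive constant -12.4 does not affect variance).
sd(Z) = |a|·sd(M) = |0.31|·17.4 = 5.394.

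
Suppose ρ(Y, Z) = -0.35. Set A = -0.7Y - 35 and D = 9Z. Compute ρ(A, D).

ρ(A, D) = 0.35

Linear rescalings preserve |correlation|; the slopes -0.7 and 9 have opposite signs, so the correlation flips sign: ρ(A, D) = −ρ(Y, Z) = 0.35.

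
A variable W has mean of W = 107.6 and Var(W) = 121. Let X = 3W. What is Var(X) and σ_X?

Var(X) = 1089, σ_X = 33

X = 3W is linear with a = 3, b = 0.
Var(X) = a²·Var(W) = 3²·121 = 1089.
σ_W = √121 = 11.
σ_X = |a|·σ_W = |3|·11 = 33.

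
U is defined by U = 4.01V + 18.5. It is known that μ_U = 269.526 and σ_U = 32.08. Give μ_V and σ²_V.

μ_V = 62.6, σ²_V = 64

From U = 4.01V + 18.5: μ_U = a·μ_V + b, so μ_V = (μ_U − b)/a = (269.526 − 18.5)/4.01 = 62.6.
σ²_U = 32.08² = 1029.1264.
σ²_U = a²·σ²_V, so σ²_V = 1029.1264/4.01² = 64.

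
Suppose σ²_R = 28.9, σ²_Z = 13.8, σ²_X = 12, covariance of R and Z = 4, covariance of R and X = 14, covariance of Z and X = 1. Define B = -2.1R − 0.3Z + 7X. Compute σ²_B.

σ²_B = 305.931

σ²_B = a²·σ²_R + b²·σ²_Z + c²·σ²_X + 2ab·covariance of R and Z + 2ac·covariance of R and X + 2bc·covariance of Z and X, with a = -2.1, b = -0.3, c = 7.
= 127.449 + 1.242 + 588 + 5.04 + (-411.6) + (-4.2)
= 305.931.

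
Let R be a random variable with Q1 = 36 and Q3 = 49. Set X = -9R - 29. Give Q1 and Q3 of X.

Q1(X) = -470, Q3(X) = -353

a = -9 < 0 reverses order: Q1(X) comes from Q3(R), Q3(X) from Q1(R).
Q1(X) = (-9)·49 + (-29) = -470; Q3(X) = (-9)·36 + (-29) = -353.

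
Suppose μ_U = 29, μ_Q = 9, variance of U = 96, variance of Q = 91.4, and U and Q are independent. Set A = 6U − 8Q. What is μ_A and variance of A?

μ_A = 6·μ_U + (-8)·μ_Q = 6·29 + (-8)·9 = 102.
variance of A = a²·variance of U + b²·variance of Q + 2ab·covariance of U and Q with a = 6, b = -8.
Independence gives covariance of U and Q = 0.
= 6²·96 + (-8)²·91.4 + 2·6·(-8)·0
= 3456 + 5849.6 + 0 = 9305.6.

μ_A = 102, variance of A = 9305.6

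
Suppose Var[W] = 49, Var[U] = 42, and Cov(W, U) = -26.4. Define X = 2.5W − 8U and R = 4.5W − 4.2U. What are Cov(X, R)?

By bilinearity, Cov(X, R) = ac·Var[W] + bd·Var[U] + (ad+bc)·Cov(W, U), with a=2.5, b=-8, c=4.5, d=-4.2.
ac·Var[W] = 2.5·4.5·49 = 551.25
bd·Var[U] = (-8)·(-4.2)·42 = 1411.2
(ad+bc)·Cov(W, U) = (-46.5)·(-26.4) = 1227.6
Cov(X, R) = 551.25 + 1411.2 + 1227.6 = 3190.05.

Cov(X, R) = 3190.05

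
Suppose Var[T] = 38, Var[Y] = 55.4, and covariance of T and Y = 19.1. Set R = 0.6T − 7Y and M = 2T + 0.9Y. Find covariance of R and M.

By bilinearity, covariance of R and M = ac·Var[T] + bd·Var[Y] + (ad+bc)·covariance of T and Y, with a=0.6, b=-7, c=2, d=0.9.
ac·Var[T] = 0.6·2·38 = 45.6
bd·Var[Y] = (-7)·0.9·55.4 = -349.02
(ad+bc)·covariance of T and Y = (-13.46)·19.1 = -257.086
covariance of R and M = 45.6 + (-349.02) + (-257.086) = -560.506.

covariance of R and M = -560.506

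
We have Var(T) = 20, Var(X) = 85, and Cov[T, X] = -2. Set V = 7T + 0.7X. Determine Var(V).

Var(V) = 1002.05

Var(V) = a²·Var(T) + b²·Var(X) + 2ab·Cov[T, X] with a = 7, b = 0.7.
= 7²·20 + 0.7²·85 + 2·7·0.7·(-2)
= 980 + 41.65 + (-19.6) = 1002.05.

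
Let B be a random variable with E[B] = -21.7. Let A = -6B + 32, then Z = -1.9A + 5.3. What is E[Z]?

E[Z] = -302.88

E[A] = (-6)·(-21.7) + 32 = 162.2.
E[Z] = (-1.9)·162.2 + 5.3 = -302.88.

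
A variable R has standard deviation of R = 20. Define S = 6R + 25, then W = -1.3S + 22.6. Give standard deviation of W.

standard deviation of W = 156

standard deviation of S = |6|·20 = 120.
standard deviation of W = |-1.3|·120 = 156.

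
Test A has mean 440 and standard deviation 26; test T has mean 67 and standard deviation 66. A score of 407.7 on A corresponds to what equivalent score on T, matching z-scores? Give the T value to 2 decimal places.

z = (407.7 − 440)/26 ≈ -1.2423.
T = 67 + z·66 = 67 + (407.7 − 440)·66/26 ≈ -14.99.

T = -14.99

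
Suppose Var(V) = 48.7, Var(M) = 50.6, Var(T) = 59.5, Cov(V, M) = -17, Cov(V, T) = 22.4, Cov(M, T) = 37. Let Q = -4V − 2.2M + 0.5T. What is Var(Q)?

Var(Q) = a²·Var(V) + b²·Var(M) + c²·Var(T) + 2ab·Cov(V, M) + 2ac·Cov(V, T) + 2bc·Cov(M, T), with a = -4, b = -2.2, c = 0.5.
= 779.2 + 244.904 + 14.875 + (-299.2) + (-89.6) + (-81.4)
= 568.779.

Var(Q) = 568.779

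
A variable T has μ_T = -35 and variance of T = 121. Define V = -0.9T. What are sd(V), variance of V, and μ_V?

V = -0.9T is linear with a = -0.9, b = 0.
sd(T) = √121 = 11.
sd(V) = |a|·sd(T) = |-0.9|·11 = 9.9.
variance of V = a²·variance of T = (-0.9)²·121 = 98.01.
μ_V = a·μ_T + b = (-0.9)·(-35) = 31.5.

sd(V) = 9.9, variance of V = 98.01, μ_V = 31.5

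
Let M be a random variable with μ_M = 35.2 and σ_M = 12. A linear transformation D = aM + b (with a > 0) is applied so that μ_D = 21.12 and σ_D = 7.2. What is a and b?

σ_D = a·σ_M (a > 0), so a = 7.2/12 = 0.6.
μ_D = a·μ_M + b, so b = 21.12 − 0.6·35.2 = 0.

a = 0.6, b = 0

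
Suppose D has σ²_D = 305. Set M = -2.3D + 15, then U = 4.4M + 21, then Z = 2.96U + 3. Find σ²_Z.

σ²_M = (-2.3)²·305 = 1613.45.
σ²_U = 4.4²·1613.45 = 31236.392.
σ²_Z = 2.96²·31236.392 = 273680.7721472.

σ²_Z = 273680.7721472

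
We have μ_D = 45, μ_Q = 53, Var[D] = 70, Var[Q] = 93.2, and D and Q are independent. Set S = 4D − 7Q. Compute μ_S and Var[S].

μ_S = -191, Var[S] = 5686.8

μ_S = 4·μ_D + (-7)·μ_Q = 4·45 + (-7)·53 = -191.
Var[S] = a²·Var[D] + b²·Var[Q] + 2ab·covariance of D and Q with a = 4, b = -7.
Independence gives covariance of D and Q = 0.
= 4²·70 + (-7)²·93.2 + 2·4·(-7)·0
= 1120 + 4566.8 + 0 = 5686.8.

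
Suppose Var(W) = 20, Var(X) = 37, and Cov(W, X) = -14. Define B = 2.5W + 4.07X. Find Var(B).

Var(B) = 453.0013

Var(B) = a²·Var(W) + b²·Var(X) + 2ab·Cov(W, X) with a = 2.5, b = 4.07.
= 2.5²·20 + 4.07²·37 + 2·2.5·4.07·(-14)
= 125 + 612.9013 + (-284.9) = 453.0013.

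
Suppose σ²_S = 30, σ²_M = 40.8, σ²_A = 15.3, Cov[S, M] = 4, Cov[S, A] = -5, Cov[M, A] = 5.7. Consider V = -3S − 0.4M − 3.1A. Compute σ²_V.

σ²_V = a²·σ²_S + b²·σ²_M + c²·σ²_A + 2ab·Cov[S, M] + 2ac·Cov[S, A] + 2bc·Cov[M, A], with a = -3, b = -0.4, c = -3.1.
= 270 + 6.528 + 147.033 + 9.6 + (-93) + 14.136
= 354.297.

σ²_V = 354.297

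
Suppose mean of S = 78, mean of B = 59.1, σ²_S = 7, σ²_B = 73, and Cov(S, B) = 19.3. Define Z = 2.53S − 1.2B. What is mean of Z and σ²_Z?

mean of Z = 2.53·mean of S + (-1.2)·mean of B = 2.53·78 + (-1.2)·59.1 = 126.42.
σ²_Z = a²·σ²_S + b²·σ²_B + 2ab·Cov(S, B) with a = 2.53, b = -1.2.
= 2.53²·7 + (-1.2)²·73 + 2·2.53·(-1.2)·19.3
= 44.8063 + 105.12 + (-117.1896) = 32.7367.

mean of Z = 126.42, σ²_Z = 32.7367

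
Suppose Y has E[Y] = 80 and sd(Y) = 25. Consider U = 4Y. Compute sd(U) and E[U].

sd(U) = 100, E[U] = 320

U = 4Y is linear with a = 4, b = 0.
sd(U) = |a|·sd(Y) = |4|·25 = 100.
E[U] = a·E[Y] + b = 4·80 = 320.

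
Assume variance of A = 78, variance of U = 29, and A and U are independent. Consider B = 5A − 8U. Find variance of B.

variance of B = a²·variance of A + b²·variance of U + 2ab·Cov[A, U] with a = 5, b = -8.
Independence gives Cov[A, U] = 0.
= 5²·78 + (-8)²·29 + 2·5·(-8)·0
= 1950 + 1856 + 0 = 3806.

variance of B = 3806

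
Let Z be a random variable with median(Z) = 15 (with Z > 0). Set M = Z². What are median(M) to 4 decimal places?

Z² is monotone on this domain, so median(M) = square(15) = 225.

median(M) = 225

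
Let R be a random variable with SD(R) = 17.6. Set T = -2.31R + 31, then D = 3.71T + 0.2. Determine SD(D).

SD(D) = 150.83376

SD(T) = |-2.31|·17.6 = 40.656.
SD(D) = |3.71|·40.656 = 150.83376.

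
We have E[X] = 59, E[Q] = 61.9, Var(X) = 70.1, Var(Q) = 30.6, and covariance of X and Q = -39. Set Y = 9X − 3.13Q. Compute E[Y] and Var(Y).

E[Y] = 337.253, Var(Y) = 8175.14514

E[Y] = 9·E[X] + (-3.13)·E[Q] = 9·59 + (-3.13)·61.9 = 337.253.
Var(Y) = a²·Var(X) + b²·Var(Q) + 2ab·covariance of X and Q with a = 9, b = -3.13.
= 9²·70.1 + (-3.13)²·30.6 + 2·9·(-3.13)·(-39)
= 5678.1 + 299.78514 + 2197.26 = 8175.14514.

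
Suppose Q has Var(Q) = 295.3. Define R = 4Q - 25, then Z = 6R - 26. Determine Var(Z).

Var(R) = 4²·295.3 = 4724.8.
Var(Z) = 6²·4724.8 = 170092.8.

Var(Z) = 170092.8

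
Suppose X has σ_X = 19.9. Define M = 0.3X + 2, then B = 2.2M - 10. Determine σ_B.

σ_B = 13.134

σ_M = |0.3|·19.9 = 5.97.
σ_B = |2.2|·5.97 = 13.134.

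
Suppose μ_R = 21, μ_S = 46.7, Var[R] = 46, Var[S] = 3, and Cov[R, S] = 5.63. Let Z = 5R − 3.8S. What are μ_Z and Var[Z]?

μ_Z = 5·μ_R + (-3.8)·μ_S = 5·21 + (-3.8)·46.7 = -72.46.
Var[Z] = a²·Var[R] + b²·Var[S] + 2ab·Cov[R, S] with a = 5, b = -3.8.
= 5²·46 + (-3.8)²·3 + 2·5·(-3.8)·5.63
= 1150 + 43.32 + (-213.94) = 979.38.

μ_Z = -72.46, Var[Z] = 979.38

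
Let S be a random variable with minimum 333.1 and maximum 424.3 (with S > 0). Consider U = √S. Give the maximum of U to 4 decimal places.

√S is increasing on this domain, so max(U) comes from max(S) = 424.3: max(U) = √(424.3) ≈ 20.5985.

max(U) = 20.5985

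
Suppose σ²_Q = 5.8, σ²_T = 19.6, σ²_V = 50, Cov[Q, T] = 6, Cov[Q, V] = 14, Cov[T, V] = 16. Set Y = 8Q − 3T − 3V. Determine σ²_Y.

σ²_Y = 325.6

σ²_Y = a²·σ²_Q + b²·σ²_T + c²·σ²_V + 2ab·Cov[Q, T] + 2ac·Cov[Q, V] + 2bc·Cov[T, V], with a = 8, b = -3, c = -3.
= 371.2 + 176.4 + 450 + (-288) + (-672) + 288
= 325.6.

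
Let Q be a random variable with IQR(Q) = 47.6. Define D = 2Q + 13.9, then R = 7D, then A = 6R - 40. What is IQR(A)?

IQR(D) = |2|·47.6 = 95.2.
IQR(R) = |7|·95.2 = 666.4.
IQR(A) = |6|·666.4 = 3998.4.

IQR(A) = 3998.4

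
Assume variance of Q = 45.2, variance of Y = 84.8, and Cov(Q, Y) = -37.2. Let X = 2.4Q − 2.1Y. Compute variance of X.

variance of X = 1009.296

variance of X = a²·variance of Q + b²·variance of Y + 2ab·Cov(Q, Y) with a = 2.4, b = -2.1.
= 2.4²·45.2 + (-2.1)²·84.8 + 2·2.4·(-2.1)·(-37.2)
= 260.352 + 373.968 + 374.976 = 1009.296.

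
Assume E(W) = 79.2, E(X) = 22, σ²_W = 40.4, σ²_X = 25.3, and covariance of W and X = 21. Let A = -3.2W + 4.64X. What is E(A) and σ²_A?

E(A) = (-3.2)·E(W) + 4.64·E(X) = (-3.2)·79.2 + 4.64·22 = -151.36.
σ²_A = a²·σ²_W + b²·σ²_X + 2ab·covariance of W and X with a = -3.2, b = 4.64.
= (-3.2)²·40.4 + 4.64²·25.3 + 2·(-3.2)·4.64·21
= 413.696 + 544.69888 + (-623.616) = 334.77888.

E(A) = -151.36, σ²_A = 334.77888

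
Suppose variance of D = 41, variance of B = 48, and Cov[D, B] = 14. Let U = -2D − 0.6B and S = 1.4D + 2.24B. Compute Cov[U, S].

Cov[U, S] = -253.792

By bilinearity, Cov[U, S] = ac·variance of D + bd·variance of B + (ad+bc)·Cov[D, B], with a=-2, b=-0.6, c=1.4, d=2.24.
ac·variance of D = (-2)·1.4·41 = -114.8
bd·variance of B = (-0.6)·2.24·48 = -64.512
(ad+bc)·Cov[D, B] = (-5.32)·14 = -74.48
Cov[U, S] = -114.8 + (-64.512) + (-74.48) = -253.792.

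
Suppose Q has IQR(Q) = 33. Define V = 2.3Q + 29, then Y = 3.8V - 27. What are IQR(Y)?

IQR(V) = |2.3|·33 = 75.9.
IQR(Y) = |3.8|·75.9 = 288.42.

IQR(Y) = 288.42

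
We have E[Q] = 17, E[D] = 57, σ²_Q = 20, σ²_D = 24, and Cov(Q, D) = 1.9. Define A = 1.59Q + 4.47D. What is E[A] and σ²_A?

E[A] = 1.59·E[Q] + 4.47·E[D] = 1.59·17 + 4.47·57 = 281.82.
σ²_A = a²·σ²_Q + b²·σ²_D + 2ab·Cov(Q, D) with a = 1.59, b = 4.47.
= 1.59²·20 + 4.47²·24 + 2·1.59·4.47·1.9
= 50.562 + 479.5416 + 27.00774 = 557.11134.

E[A] = 281.82, σ²_A = 557.11134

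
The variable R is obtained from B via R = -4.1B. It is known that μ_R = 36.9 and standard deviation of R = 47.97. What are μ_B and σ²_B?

From R = -4.1B: μ_R = a·μ_B + b, so μ_B = (μ_R − b)/a = (36.9 − 0)/(-4.1) = -9.
σ²_R = 47.97² = 2301.1209.
σ²_R = a²·σ²_B, so σ²_B = 2301.1209/(-4.1)² = 136.89.

μ_B = -9, σ²_B = 136.89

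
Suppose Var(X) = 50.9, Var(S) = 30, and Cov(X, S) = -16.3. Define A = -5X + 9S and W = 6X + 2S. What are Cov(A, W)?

By bilinearity, Cov(A, W) = ac·Var(X) + bd·Var(S) + (ad+bc)·Cov(X, S), with a=-5, b=9, c=6, d=2.
ac·Var(X) = (-5)·6·50.9 = -1527
bd·Var(S) = 9·2·30 = 540
(ad+bc)·Cov(X, S) = (44)·(-16.3) = -717.2
Cov(A, W) = -1527 + 540 + (-717.2) = -1704.2.

Cov(A, W) = -1704.2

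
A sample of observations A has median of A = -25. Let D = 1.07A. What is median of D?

median of D = -26.75

A linear map preserves order up to sign, so median of D = a·median of A + b = 1.07·(-25) = -26.75.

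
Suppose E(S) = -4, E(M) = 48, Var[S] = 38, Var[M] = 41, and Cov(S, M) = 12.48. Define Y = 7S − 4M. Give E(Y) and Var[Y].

E(Y) = 7·E(S) + (-4)·E(M) = 7·(-4) + (-4)·48 = -220.
Var[Y] = a²·Var[S] + b²·Var[M] + 2ab·Cov(S, M) with a = 7, b = -4.
= 7²·38 + (-4)²·41 + 2·7·(-4)·12.48
= 1862 + 656 + (-698.88) = 1819.12.

E(Y) = -220, Var[Y] = 1819.12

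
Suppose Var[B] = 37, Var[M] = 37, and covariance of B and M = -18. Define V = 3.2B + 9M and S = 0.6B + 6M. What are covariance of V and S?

By bilinearity, covariance of V and S = ac·Var[B] + bd·Var[M] + (ad+bc)·covariance of B and M, with a=3.2, b=9, c=0.6, d=6.
ac·Var[B] = 3.2·0.6·37 = 71.04
bd·Var[M] = 9·6·37 = 1998
(ad+bc)·covariance of B and M = (24.6)·(-18) = -442.8
covariance of V and S = 71.04 + 1998 + (-442.8) = 1626.24.

covariance of V and S = 1626.24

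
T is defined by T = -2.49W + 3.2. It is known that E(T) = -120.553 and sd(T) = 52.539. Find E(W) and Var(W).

E(W) = 49.7, Var(W) = 445.21

From T = -2.49W + 3.2: E(T) = a·E(W) + b, so E(W) = (E(T) − b)/a = (-120.553 − 3.2)/(-2.49) = 49.7.
Var(T) = 52.539² = 2760.346521.
Var(T) = a²·Var(W), so Var(W) = 2760.346521/(-2.49)² = 445.21.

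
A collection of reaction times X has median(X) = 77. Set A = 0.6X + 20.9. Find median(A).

A linear map preserves order up to sign, so median(A) = a·median(X) + b = 0.6·77 + 20.9 = 67.1.

median(A) = 67.1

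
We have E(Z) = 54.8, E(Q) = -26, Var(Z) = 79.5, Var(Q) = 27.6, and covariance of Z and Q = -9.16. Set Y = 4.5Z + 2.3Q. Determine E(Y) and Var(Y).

E(Y) = 186.8, Var(Y) = 1566.267

E(Y) = 4.5·E(Z) + 2.3·E(Q) = 4.5·54.8 + 2.3·(-26) = 186.8.
Var(Y) = a²·Var(Z) + b²·Var(Q) + 2ab·covariance of Z and Q with a = 4.5, b = 2.3.
= 4.5²·79.5 + 2.3²·27.6 + 2·4.5·2.3·(-9.16)
= 1609.875 + 146.004 + (-189.612) = 1566.267.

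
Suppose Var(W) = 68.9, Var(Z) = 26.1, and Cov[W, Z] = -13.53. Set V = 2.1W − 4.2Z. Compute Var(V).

Var(V) = a²·Var(W) + b²·Var(Z) + 2ab·Cov[W, Z] with a = 2.1, b = -4.2.
= 2.1²·68.9 + (-4.2)²·26.1 + 2·2.1·(-4.2)·(-13.53)
= 303.849 + 460.404 + 238.6692 = 1002.9222.

Var(V) = 1002.9222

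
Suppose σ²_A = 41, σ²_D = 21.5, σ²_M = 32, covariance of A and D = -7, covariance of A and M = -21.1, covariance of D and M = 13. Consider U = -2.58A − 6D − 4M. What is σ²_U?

σ²_U = a²·σ²_A + b²·σ²_D + c²·σ²_M + 2ab·covariance of A and D + 2ac·covariance of A and M + 2bc·covariance of D and M, with a = -2.58, b = -6, c = -4.
= 272.9124 + 774 + 512 + (-216.72) + (-435.504) + 624
= 1530.6884.

σ²_U = 1530.6884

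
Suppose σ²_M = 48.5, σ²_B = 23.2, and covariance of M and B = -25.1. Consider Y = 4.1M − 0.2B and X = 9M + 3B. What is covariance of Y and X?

covariance of Y and X = 1512.18

By bilinearity, covariance of Y and X = ac·σ²_M + bd·σ²_B + (ad+bc)·covariance of M and B, with a=4.1, b=-0.2, c=9, d=3.
ac·σ²_M = 4.1·9·48.5 = 1789.65
bd·σ²_B = (-0.2)·3·23.2 = -13.92
(ad+bc)·covariance of M and B = (10.5)·(-25.1) = -263.55
covariance of Y and X = 1789.65 + (-13.92) + (-263.55) = 1512.18.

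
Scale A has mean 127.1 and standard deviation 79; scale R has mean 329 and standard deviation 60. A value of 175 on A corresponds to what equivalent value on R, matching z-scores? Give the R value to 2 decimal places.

z = (175 − 127.1)/79 ≈ 0.6063.
R = 329 + z·60 = 329 + (175 − 127.1)·60/79 ≈ 365.38.

R = 365.38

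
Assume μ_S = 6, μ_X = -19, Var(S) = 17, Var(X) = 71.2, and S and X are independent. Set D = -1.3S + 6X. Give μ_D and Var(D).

μ_D = (-1.3)·μ_S + 6·μ_X = (-1.3)·6 + 6·(-19) = -121.8.
Var(D) = a²·Var(S) + b²·Var(X) + 2ab·Cov(S, X) with a = -1.3, b = 6.
Independence gives Cov(S, X) = 0.
= (-1.3)²·17 + 6²·71.2 + 2·(-1.3)·6·0
= 28.73 + 2563.2 + 0 = 2591.93.

μ_D = -121.8, Var(D) = 2591.93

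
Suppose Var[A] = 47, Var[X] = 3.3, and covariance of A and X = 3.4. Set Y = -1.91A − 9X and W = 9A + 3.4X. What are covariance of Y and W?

covariance of Y and W = -1206.3896

By bilinearity, covariance of Y and W = ac·Var[A] + bd·Var[X] + (ad+bc)·covariance of A and X, with a=-1.91, b=-9, c=9, d=3.4.
ac·Var[A] = (-1.91)·9·47 = -807.93
bd·Var[X] = (-9)·3.4·3.3 = -100.98
(ad+bc)·covariance of A and X = (-87.494)·3.4 = -297.4796
covariance of Y and W = -807.93 + (-100.98) + (-297.4796) = -1206.3896.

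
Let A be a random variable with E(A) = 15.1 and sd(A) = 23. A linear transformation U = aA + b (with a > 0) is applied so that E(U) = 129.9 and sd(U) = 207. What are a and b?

a = 9, b = -6

sd(U) = a·sd(A) (a > 0), so a = 207/23 = 9.
E(U) = a·E(A) + b, so b = 129.9 − 9·15.1 = -6.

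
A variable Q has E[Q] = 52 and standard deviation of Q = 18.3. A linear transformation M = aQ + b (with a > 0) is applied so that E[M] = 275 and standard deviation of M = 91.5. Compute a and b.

a = 5, b = 15

standard deviation of M = a·standard deviation of Q (a > 0), so a = 91.5/18.3 = 5.
E[M] = a·E[Q] + b, so b = 275 − 5·52 = 15.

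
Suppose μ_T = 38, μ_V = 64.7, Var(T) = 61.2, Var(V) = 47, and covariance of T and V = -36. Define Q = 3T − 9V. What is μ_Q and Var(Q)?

μ_Q = -468.3, Var(Q) = 6301.8

μ_Q = 3·μ_T + (-9)·μ_V = 3·38 + (-9)·64.7 = -468.3.
Var(Q) = a²·Var(T) + b²·Var(V) + 2ab·covariance of T and V with a = 3, b = -9.
= 3²·61.2 + (-9)²·47 + 2·3·(-9)·(-36)
= 550.8 + 3807 + 1944 = 6301.8.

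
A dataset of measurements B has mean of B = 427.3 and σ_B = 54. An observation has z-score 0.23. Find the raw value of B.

B = mean of B + z·σ_B = 427.3 + 0.23·54 = 439.72.

B = 439.72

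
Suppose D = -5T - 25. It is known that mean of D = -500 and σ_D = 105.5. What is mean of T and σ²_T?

mean of T = 95, σ²_T = 445.21

From D = -5T - 25: mean of D = a·mean of T + b, so mean of T = (mean of D − b)/a = (-500 − (-25))/(-5) = 95.
σ²_D = 105.5² = 11130.25.
σ²_D = a²·σ²_T, so σ²_T = 11130.25/(-5)² = 445.21.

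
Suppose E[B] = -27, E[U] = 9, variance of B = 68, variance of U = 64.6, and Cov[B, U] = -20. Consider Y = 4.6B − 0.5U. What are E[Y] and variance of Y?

E[Y] = -128.7, variance of Y = 1547.03

E[Y] = 4.6·E[B] + (-0.5)·E[U] = 4.6·(-27) + (-0.5)·9 = -128.7.
variance of Y = a²·variance of B + b²·variance of U + 2ab·Cov[B, U] with a = 4.6, b = -0.5.
= 4.6²·68 + (-0.5)²·64.6 + 2·4.6·(-0.5)·(-20)
= 1438.88 + 16.15 + 92 = 1547.03.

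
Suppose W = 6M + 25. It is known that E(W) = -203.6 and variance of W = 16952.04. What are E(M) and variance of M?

From W = 6M + 25: E(W) = a·E(M) + b, so E(M) = (E(W) − b)/a = (-203.6 − 25)/6 = -38.1.
variance of W = a²·variance of M, so variance of M = 16952.04/6² = 470.89.

E(M) = -38.1, variance of M = 470.89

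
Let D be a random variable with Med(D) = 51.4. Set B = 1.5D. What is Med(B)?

A linear map preserves order up to sign, so Med(B) = a·Med(D) + b = 1.5·51.4 = 77.1.

Med(B) = 77.1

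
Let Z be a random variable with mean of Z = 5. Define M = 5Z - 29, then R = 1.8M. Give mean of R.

mean of R = -7.2

mean of M = 5·5 + (-29) = -4.
mean of R = 1.8·(-4) = -7.2.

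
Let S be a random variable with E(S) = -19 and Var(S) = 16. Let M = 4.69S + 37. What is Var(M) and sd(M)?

Var(M) = 351.9376, sd(M) = 18.76

M = 4.69S + 37 is linear with a = 4.69, b = 37.
Var(M) = a²·Var(S) = 4.69²·16 = 351.9376 (the additive constant 37 does not affect variance).
sd(S) = √16 = 4.
sd(M) = |a|·sd(S) = |4.69|·4 = 18.76.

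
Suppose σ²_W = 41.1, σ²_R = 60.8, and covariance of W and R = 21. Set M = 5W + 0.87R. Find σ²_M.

σ²_M = a²·σ²_W + b²·σ²_R + 2ab·covariance of W and R with a = 5, b = 0.87.
= 5²·41.1 + 0.87²·60.8 + 2·5·0.87·21
= 1027.5 + 46.01952 + 182.7 = 1256.21952.

σ²_M = 1256.21952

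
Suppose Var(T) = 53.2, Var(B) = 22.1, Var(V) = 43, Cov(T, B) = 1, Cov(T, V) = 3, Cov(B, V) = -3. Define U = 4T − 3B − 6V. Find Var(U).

Var(U) = a²·Var(T) + b²·Var(B) + c²·Var(V) + 2ab·Cov(T, B) + 2ac·Cov(T, V) + 2bc·Cov(B, V), with a = 4, b = -3, c = -6.
= 851.2 + 198.9 + 1548 + (-24) + (-144) + (-108)
= 2322.1.

Var(U) = 2322.1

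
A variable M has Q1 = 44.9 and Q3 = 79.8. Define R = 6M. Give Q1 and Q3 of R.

a = 6 > 0: Q1(R) = a·Q1(M)+b = 269.4, Q3(R) = a·Q3(M)+b = 478.8.

Q1(R) = 269.4, Q3(R) = 478.8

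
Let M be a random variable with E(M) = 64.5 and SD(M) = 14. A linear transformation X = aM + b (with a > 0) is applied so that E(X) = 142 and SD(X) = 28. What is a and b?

a = 2, b = 13

SD(X) = a·SD(M) (a > 0), so a = 28/14 = 2.
E(X) = a·E(M) + b, so b = 142 − 2·64.5 = 13.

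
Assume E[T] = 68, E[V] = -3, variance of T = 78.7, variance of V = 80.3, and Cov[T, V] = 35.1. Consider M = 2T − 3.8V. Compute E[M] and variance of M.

E[M] = 2·E[T] + (-3.8)·E[V] = 2·68 + (-3.8)·(-3) = 147.4.
variance of M = a²·variance of T + b²·variance of V + 2ab·Cov[T, V] with a = 2, b = -3.8.
= 2²·78.7 + (-3.8)²·80.3 + 2·2·(-3.8)·35.1
= 314.8 + 1159.532 + (-533.52) = 940.812.

E[M] = 147.4, variance of M = 940.812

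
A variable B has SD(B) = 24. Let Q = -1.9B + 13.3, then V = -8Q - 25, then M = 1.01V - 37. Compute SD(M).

SD(Q) = |-1.9|·24 = 45.6.
SD(V) = |-8|·45.6 = 364.8.
SD(M) = |1.01|·364.8 = 368.448.

SD(M) = 368.448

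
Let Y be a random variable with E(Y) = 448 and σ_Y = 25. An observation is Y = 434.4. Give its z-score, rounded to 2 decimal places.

z = -0.54

z = (Y − E(Y)) / σ_Y = (434.4 − 448) / 25 ≈ -0.54.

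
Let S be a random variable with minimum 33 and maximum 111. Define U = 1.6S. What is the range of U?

Range of S = 111 − 33 = 78.
Range(U) = |a|·Range(S) = |1.6|·78 = 124.8.

Range(U) = 124.8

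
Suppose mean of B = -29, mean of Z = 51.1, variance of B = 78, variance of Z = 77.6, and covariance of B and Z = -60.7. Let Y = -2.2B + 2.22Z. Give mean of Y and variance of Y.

mean of Y = 177.242, variance of Y = 1352.88144

mean of Y = (-2.2)·mean of B + 2.22·mean of Z = (-2.2)·(-29) + 2.22·51.1 = 177.242.
variance of Y = a²·variance of B + b²·variance of Z + 2ab·covariance of B and Z with a = -2.2, b = 2.22.
= (-2.2)²·78 + 2.22²·77.6 + 2·(-2.2)·2.22·(-60.7)
= 377.52 + 382.44384 + 592.9176 = 1352.88144.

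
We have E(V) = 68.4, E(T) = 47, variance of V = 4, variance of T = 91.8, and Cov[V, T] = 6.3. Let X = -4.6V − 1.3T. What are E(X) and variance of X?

E(X) = (-4.6)·E(V) + (-1.3)·E(T) = (-4.6)·68.4 + (-1.3)·47 = -375.74.
variance of X = a²·variance of V + b²·variance of T + 2ab·Cov[V, T] with a = -4.6, b = -1.3.
= (-4.6)²·4 + (-1.3)²·91.8 + 2·(-4.6)·(-1.3)·6.3
= 84.64 + 155.142 + 75.348 = 315.13.

E(X) = -375.74, variance of X = 315.13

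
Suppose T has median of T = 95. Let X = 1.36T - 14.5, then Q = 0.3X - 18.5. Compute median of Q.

median of Q = 15.91

median of X = 1.36·95 + (-14.5) = 114.7.
median of Q = 0.3·114.7 + (-18.5) = 15.91.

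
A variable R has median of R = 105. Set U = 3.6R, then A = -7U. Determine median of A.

median of U = 3.6·105 = 378.
median of A = (-7)·378 = -2646.

median of A = -2646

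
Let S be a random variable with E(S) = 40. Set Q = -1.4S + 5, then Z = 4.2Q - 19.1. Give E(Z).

E(Z) = -233.3

E(Q) = (-1.4)·40 + 5 = -51.
E(Z) = 4.2·(-51) + (-19.1) = -233.3.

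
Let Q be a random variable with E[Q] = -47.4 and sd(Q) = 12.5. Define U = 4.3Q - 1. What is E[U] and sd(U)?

U = 4.3Q - 1 is linear with a = 4.3, b = -1.
E[U] = a·E[Q] + b = 4.3·(-47.4) + (-1) = -204.82.
sd(U) = |a|·sd(Q) = |4.3|·12.5 = 53.75.

E[U] = -204.82, sd(U) = 53.75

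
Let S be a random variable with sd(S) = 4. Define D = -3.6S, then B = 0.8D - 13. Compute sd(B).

sd(D) = |-3.6|·4 = 14.4.
sd(B) = |0.8|·14.4 = 11.52.

sd(B) = 11.52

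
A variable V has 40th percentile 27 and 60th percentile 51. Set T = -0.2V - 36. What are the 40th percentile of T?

40th percentile of T = -46.2

Since a = -0.2 < 0 the transformation is decreasing, reversing order: the 40th percentile of T corresponds to the 60th percentile of V.
So P_{40}(T) = a·P_{60}(V) + b = (-0.2)·51 + (-36) = -46.2.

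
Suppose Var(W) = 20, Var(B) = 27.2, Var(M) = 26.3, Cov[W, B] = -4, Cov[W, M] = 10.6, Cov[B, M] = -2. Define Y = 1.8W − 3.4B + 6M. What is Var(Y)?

Var(Y) = a²·Var(W) + b²·Var(B) + c²·Var(M) + 2ab·Cov[W, B] + 2ac·Cov[W, M] + 2bc·Cov[B, M], with a = 1.8, b = -3.4, c = 6.
= 64.8 + 314.432 + 946.8 + 48.96 + 228.96 + 81.6
= 1685.552.

Var(Y) = 1685.552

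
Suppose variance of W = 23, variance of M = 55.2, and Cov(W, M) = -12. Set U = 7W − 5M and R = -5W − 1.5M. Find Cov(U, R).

By bilinearity, Cov(U, R) = ac·variance of W + bd·variance of M + (ad+bc)·Cov(W, M), with a=7, b=-5, c=-5, d=-1.5.
ac·variance of W = 7·(-5)·23 = -805
bd·variance of M = (-5)·(-1.5)·55.2 = 414
(ad+bc)·Cov(W, M) = (14.5)·(-12) = -174
Cov(U, R) = -805 + 414 + (-174) = -565.

Cov(U, R) = -565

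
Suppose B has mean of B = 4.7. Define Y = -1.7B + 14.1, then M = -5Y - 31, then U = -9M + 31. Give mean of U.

mean of U = 584.95

mean of Y = (-1.7)·4.7 + 14.1 = 6.11.
mean of M = (-5)·6.11 + (-31) = -61.55.
mean of U = (-9)·(-61.55) + 31 = 584.95.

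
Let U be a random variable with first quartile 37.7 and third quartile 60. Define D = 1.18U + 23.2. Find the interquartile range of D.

IQR of U = Q3 − Q1 = 60 − 37.7 = 22.3.
Under D = aU + b, IQR(D) = |a|·IQR(U) = |1.18|·22.3 = 26.314 (shifts cancel; spread scales by |a|).

IQR(D) = 26.314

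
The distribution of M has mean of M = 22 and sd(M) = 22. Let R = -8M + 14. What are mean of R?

mean of R = -162

R = -8M + 14 is linear with a = -8, b = 14.
mean of R = a·mean of M + b = (-8)·22 + 14 = -162.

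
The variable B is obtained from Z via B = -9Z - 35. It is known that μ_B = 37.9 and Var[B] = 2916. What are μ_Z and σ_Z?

μ_Z = -8.1, σ_Z = 6

From B = -9Z - 35: μ_B = a·μ_Z + b, so μ_Z = (μ_B − b)/a = (37.9 − (-35))/(-9) = -8.1.
σ_B = √2916 = 54.
σ_B = |a|·σ_Z, so σ_Z = 54/|-9| = 6.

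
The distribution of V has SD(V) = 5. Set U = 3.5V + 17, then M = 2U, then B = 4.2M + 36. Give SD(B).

SD(U) = |3.5|·5 = 17.5.
SD(M) = |2|·17.5 = 35.
SD(B) = |4.2|·35 = 147.

SD(B) = 147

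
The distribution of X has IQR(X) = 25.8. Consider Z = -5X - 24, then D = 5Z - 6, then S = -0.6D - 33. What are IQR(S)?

IQR(S) = 387

IQR(Z) = |-5|·25.8 = 129.
IQR(D) = |5|·129 = 645.
IQR(S) = |-0.6|·645 = 387.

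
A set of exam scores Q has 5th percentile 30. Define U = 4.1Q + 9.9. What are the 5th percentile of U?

Since a = 4.1 > 0 the transformation is increasing, so the 5th percentile of U = a·(P_{5} of Q) + b = 4.1·30 + 9.9 = 132.9.

5th percentile of U = 132.9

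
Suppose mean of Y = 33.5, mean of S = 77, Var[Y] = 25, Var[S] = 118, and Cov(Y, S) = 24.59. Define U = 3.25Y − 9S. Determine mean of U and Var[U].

mean of U = -584.125, Var[U] = 8383.5475

mean of U = 3.25·mean of Y + (-9)·mean of S = 3.25·33.5 + (-9)·77 = -584.125.
Var[U] = a²·Var[Y] + b²·Var[S] + 2ab·Cov(Y, S) with a = 3.25, b = -9.
= 3.25²·25 + (-9)²·118 + 2·3.25·(-9)·24.59
= 264.0625 + 9558 + (-1438.515) = 8383.5475.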